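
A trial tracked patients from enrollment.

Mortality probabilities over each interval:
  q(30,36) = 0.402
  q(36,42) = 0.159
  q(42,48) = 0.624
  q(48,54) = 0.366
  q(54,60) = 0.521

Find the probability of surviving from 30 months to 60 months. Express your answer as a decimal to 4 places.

0.0574

Chaining the interval survival probabilities: (1 − 0.402) × (1 − 0.159) × (1 − 0.624) × (1 − 0.366) × (1 − 0.521).
= 0.598 × 0.841 × 0.376 × 0.634 × 0.479 = 0.057426.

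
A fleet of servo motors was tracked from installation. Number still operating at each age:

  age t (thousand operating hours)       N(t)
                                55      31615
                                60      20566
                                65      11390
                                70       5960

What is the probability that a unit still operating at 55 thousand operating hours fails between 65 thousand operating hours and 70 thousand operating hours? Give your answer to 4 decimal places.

0.1718

This is the probability of reaching 65 but not 70, conditional on being operational at 55: (N(65) − N(70)) / N(55).
= (11390 − 5960) / 31615 = 5430 / 31615 = 0.171754.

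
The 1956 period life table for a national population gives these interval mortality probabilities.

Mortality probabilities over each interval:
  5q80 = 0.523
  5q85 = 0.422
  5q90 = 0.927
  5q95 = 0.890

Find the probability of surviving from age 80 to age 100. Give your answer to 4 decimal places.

The overall survival probability is (1 − 0.523) × (1 − 0.422) × (1 − 0.927) × (1 − 0.890).
= 0.477 × 0.578 × 0.073 × 0.110 = 0.002214.

0.0022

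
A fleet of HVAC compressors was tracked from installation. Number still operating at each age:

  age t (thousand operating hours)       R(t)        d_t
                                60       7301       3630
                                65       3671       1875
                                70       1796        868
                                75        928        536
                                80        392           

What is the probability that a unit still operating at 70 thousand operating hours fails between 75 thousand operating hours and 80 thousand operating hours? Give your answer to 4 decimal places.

This is the probability of reaching 75 but not 80, conditional on being operational at 70: (R(75) − R(80)) / R(70).
= (928 − 392) / 1796 = 536 / 1796 = 0.298441.

0.2984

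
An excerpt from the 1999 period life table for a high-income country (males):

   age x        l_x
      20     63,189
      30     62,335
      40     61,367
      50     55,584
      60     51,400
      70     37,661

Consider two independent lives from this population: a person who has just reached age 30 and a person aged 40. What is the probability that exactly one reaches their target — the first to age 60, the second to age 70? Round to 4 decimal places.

0.4262

p₁ = l_60/l_30 = 51,400/62,335 = 0.824577; p₂ = l_70/l_40 = 37,661/61,367 = 0.613701.
P(exactly one) = p₁(1−p₂) + (1−p₁)p₂ = 0.318533 + 0.107657 = 0.426191.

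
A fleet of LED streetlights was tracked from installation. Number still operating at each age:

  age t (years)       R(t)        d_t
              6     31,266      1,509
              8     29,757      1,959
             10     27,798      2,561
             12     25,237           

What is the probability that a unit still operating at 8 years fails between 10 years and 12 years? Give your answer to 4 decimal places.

0.0861

This is the probability of reaching 10 but not 12, conditional on being operational at 8: (R(10) − R(12)) / R(8).
= (27,798 − 25,237) / 29,757 = 2,561 / 29,757 = 0.086064.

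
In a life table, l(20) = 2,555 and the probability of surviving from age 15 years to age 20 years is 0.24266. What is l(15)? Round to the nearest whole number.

l(15) = l(20) / p = 2,555 / 0.24266 = 10529.

10529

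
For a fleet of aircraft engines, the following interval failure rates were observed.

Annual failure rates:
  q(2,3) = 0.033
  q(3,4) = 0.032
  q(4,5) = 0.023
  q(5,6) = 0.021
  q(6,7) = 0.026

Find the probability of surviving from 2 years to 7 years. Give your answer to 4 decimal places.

0.8720

P(survive 2→7) = (1 − 0.033) × (1 − 0.032) × (1 − 0.023) × (1 − 0.021) × (1 − 0.026).
= 0.967 × 0.968 × 0.977 × 0.979 × 0.974 = 0.872043.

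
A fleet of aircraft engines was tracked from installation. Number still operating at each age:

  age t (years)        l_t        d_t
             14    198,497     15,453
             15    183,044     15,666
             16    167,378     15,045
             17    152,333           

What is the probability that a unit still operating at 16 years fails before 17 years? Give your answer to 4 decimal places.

P(fail before 17 | operational at 16) = 1 − l_17/l_16 = 1 − 152,333/167,378 = (15,045)/167,378 = 0.089886.

0.0899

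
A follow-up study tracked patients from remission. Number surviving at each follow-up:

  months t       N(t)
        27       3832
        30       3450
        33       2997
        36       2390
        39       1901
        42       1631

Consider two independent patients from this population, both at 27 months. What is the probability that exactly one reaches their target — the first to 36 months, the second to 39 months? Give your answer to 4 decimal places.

0.5010

p₁ = N(36)/N(27) = 2390/3832 = 0.623695; p₂ = N(39)/N(27) = 1901/3832 = 0.496086.
P(exactly one) = p₁(1−p₂) + (1−p₁)p₂ = 0.314289 + 0.186680 = 0.500968.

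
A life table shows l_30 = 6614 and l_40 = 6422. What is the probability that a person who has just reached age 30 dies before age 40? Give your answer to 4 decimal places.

P(die before 40 | alive at 30) = 1 − l_40/l_30 = 1 − 6422/6614 = (192)/6614 = 0.029029.

0.0290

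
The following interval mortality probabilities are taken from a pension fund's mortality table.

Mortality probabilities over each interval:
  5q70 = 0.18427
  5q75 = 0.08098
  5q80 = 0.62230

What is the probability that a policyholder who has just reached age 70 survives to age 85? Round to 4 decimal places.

Chaining the interval survival probabilities: (1 − 0.18427) × (1 − 0.08098) × (1 − 0.62230).
= 0.81573 × 0.91902 × 0.37770 = 0.283151.

0.2832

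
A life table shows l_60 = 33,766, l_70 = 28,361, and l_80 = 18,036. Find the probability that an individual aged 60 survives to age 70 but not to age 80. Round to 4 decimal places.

This is the probability of reaching 70 but not 80, conditional on being alive at 60: (l_70 − l_80) / l_60.
= (28,361 − 18,036) / 33,766 = 10,325 / 33,766 = 0.305781.

0.3058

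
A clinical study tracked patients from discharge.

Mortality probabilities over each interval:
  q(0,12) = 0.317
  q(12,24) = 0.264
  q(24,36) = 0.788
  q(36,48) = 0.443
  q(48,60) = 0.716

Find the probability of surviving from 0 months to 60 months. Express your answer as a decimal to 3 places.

P(survive 0→60) = (1 − 0.317) × (1 − 0.264) × (1 − 0.788) × (1 − 0.443) × (1 − 0.716).
= 0.683 × 0.736 × 0.212 × 0.557 × 0.284 = 0.016858.

0.017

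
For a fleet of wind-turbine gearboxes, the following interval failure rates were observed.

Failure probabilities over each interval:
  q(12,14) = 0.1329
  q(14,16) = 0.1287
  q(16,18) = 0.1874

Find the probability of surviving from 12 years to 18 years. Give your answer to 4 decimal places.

0.6139

P(survive 12→18) = (1 − 0.1329) × (1 − 0.1287) × (1 − 0.1874).
= 0.8671 × 0.8713 × 0.8126 = 0.613923.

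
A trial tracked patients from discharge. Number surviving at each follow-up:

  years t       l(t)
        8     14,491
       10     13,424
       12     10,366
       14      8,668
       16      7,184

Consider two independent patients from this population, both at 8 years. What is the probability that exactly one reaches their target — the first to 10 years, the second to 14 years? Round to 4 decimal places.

p₁ = l(10)/l(8) = 13,424/14,491 = 0.926368; p₂ = l(14)/l(8) = 8,668/14,491 = 0.598164.
P(exactly one) = p₁(1−p₂) + (1−p₁)p₂ = 0.372248 + 0.044044 = 0.416292.

0.4163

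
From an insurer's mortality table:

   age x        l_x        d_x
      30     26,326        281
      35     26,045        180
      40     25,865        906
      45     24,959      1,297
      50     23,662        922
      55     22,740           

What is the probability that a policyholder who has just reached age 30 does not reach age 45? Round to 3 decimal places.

P(die before 45 | alive at 30) = 1 − l_45/l_30 = 1 − 24,959/26,326 = (1,367)/26,326 = 0.051926.

0.052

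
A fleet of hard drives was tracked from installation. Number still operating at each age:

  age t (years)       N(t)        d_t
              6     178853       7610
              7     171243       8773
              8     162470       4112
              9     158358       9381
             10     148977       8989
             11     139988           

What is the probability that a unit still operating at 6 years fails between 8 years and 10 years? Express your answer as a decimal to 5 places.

0.07544

This is the probability of reaching 8 but not 10, conditional on being operational at 6: (N(8) − N(10)) / N(6).
= (162470 − 148977) / 178853 = 13493 / 178853 = 0.075442.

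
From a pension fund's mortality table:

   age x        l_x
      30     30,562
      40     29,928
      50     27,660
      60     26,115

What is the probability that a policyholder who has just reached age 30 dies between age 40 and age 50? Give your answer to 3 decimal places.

We want 10|10q30 = (l_40 − l_50)/l_30.
This is the probability of reaching 40 but not 50, conditional on being alive at 30: (l_40 − l_50) / l_30.
= (29,928 − 27,660) / 30,562 = 2,268 / 30,562 = 0.074210.

0.074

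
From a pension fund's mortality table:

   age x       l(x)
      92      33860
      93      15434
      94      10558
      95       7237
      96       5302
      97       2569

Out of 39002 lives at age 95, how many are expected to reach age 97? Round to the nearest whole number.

The relevant probability is 2569/7237 = 0.354981.
Expected number = 39002 × 0.354981 = 13845.

13845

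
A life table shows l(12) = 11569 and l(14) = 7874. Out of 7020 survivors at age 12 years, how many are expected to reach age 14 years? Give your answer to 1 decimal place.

The relevant probability is 7874/11569 = 0.680612.
Expected number = 7020 × 0.680612 = 4777.9.

4777.9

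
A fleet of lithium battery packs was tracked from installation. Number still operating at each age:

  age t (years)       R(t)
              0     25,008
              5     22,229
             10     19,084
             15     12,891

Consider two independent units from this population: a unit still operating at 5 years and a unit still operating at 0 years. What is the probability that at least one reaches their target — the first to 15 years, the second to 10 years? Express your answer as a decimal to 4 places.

p₁ = R(15)/R(5) = 12,891/22,229 = 0.579918; p₂ = R(10)/R(0) = 19,084/25,008 = 0.763116.
P(at least one) = 1 − (1−p₁)(1−p₂) = 1 − 0.420082 × 0.236884 = 0.900489.

0.9005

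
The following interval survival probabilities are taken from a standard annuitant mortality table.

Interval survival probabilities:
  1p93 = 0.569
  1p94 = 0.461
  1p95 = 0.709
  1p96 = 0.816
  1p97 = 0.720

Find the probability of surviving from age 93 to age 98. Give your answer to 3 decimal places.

0.109

The overall survival probability is 0.569 × 0.461 × 0.709 × 0.816 × 0.720.
= 0.109265.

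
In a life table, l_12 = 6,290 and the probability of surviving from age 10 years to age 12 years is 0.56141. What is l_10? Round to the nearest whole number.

11204

l_10 = l_12 / p = 6,290 / 0.56141 = 11204.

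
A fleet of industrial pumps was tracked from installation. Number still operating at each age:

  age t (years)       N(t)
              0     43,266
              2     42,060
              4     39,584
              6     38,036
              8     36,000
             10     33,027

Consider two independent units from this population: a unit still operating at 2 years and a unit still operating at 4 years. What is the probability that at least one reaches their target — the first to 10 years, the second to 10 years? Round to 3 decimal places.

p₁ = N(10)/N(2) = 33,027/42,060 = 0.785235; p₂ = N(10)/N(4) = 33,027/39,584 = 0.834352.
P(at least one) = 1 − (1−p₁)(1−p₂) = 1 − 0.214765 × 0.165648 = 0.964425.

0.964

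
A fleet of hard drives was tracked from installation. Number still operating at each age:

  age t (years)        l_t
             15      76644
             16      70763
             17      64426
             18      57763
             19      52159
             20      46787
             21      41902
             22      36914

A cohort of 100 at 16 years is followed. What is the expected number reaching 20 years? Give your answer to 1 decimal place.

66.1

The relevant probability is 46787/70763 = 0.661179.
Expected number = 100 × 0.661179 = 66.1.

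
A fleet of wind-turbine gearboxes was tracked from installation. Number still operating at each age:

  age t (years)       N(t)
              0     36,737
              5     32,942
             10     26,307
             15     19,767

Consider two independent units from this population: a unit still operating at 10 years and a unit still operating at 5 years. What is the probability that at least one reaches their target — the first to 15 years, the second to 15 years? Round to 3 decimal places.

p₁ = N(15)/N(10) = 19,767/26,307 = 0.751397; p₂ = N(15)/N(5) = 19,767/32,942 = 0.600055.
P(at least one) = 1 − (1−p₁)(1−p₂) = 1 − 0.248603 × 0.399945 = 0.900572.

0.901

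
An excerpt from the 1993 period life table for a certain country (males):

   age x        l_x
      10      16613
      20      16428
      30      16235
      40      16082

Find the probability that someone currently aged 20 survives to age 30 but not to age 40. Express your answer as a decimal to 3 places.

This is the probability of reaching 30 but not 40, conditional on being alive at 20: (l_30 − l_40) / l_20.
= (16235 − 16082) / 16428 = 153 / 16428 = 0.009313.

0.009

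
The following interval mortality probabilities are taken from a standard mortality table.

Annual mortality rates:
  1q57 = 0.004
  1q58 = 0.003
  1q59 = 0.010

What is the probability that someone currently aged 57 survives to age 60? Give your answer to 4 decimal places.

0.9831

Survival from 57 to 60 is the product of surviving each interval: (1 − 0.004) × (1 − 0.003) × (1 − 0.010).
= 0.996 × 0.997 × 0.990 = 0.983082.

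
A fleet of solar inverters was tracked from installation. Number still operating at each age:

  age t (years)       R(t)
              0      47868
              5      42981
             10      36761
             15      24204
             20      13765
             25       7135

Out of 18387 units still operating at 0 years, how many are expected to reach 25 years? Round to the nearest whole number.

The relevant probability is 7135/47868 = 0.149056.
Expected number = 18387 × 0.149056 = 2741.

2741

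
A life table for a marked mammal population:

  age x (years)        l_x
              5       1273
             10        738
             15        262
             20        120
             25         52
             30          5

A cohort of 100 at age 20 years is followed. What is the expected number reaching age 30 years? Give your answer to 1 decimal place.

The relevant probability is 5/120 = 0.041667.
Expected number = 100 × 0.041667 = 4.2.

4.2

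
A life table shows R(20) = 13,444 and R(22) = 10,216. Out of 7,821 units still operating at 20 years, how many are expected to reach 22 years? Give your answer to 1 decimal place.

The relevant probability is 10,216/13,444 = 0.759893.
Expected number = 7,821 × 0.759893 = 5943.1.

5943.1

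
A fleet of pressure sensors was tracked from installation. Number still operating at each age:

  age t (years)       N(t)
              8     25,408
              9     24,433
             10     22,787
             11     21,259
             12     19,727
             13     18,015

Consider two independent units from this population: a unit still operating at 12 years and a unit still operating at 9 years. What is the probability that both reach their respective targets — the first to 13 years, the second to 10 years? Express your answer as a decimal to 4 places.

p₁ = N(13)/N(12) = 18,015/19,727 = 0.913215; p₂ = N(10)/N(9) = 22,787/24,433 = 0.932632.
P(both) = p₁ × p₂ = 0.913215 × 0.932632 = 0.851694.

0.8517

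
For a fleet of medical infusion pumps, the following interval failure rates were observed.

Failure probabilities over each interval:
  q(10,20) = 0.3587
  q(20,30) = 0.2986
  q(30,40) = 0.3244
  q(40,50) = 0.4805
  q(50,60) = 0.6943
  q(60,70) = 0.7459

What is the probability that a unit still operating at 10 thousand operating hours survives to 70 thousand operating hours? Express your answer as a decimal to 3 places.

P(survive 10→70) = (1 − 0.3587) × (1 − 0.2986) × (1 − 0.3244) × (1 − 0.4805) × (1 − 0.6943) × (1 − 0.7459).
= 0.6413 × 0.7014 × 0.6756 × 0.5195 × 0.3057 × 0.2541 = 0.012263.

0.012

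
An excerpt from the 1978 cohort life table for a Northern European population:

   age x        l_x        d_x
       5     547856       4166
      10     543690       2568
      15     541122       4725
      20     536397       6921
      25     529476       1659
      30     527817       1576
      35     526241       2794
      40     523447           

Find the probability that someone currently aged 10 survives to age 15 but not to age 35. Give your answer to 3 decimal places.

0.027

We want 5|20q10 = (l_15 − l_35)/l_10.
This is the probability of reaching 15 but not 35, conditional on being alive at 10: (l_15 − l_35) / l_10.
= (541122 − 526241) / 543690 = 14881 / 543690 = 0.027370.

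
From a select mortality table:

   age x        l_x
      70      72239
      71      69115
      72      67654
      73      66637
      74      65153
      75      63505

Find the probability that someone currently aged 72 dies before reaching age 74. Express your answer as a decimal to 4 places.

P(die before 74 | alive at 72) = 1 − l_74/l_72 = 1 − 65153/67654 = (2501)/67654 = 0.036968.

0.0370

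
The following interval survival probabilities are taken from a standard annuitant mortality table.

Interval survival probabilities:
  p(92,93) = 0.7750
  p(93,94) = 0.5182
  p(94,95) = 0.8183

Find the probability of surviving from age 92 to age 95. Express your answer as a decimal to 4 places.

0.3286

P(survive 92→95) = 0.7750 × 0.5182 × 0.8183.
= 0.328633.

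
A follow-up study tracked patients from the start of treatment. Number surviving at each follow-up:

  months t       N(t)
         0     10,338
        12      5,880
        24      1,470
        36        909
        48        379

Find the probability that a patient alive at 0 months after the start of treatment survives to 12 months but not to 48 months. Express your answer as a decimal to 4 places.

This is the probability of reaching 12 but not 48, conditional on being alive at 0: (N(12) − N(48)) / N(0).
= (5,880 − 379) / 10,338 = 5,501 / 10,338 = 0.532115.

0.5321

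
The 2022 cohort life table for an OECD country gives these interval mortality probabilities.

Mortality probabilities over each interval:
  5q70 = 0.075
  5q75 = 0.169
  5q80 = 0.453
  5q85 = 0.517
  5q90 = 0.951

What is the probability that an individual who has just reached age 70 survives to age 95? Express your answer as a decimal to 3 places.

The overall survival probability is (1 − 0.075) × (1 − 0.169) × (1 − 0.453) × (1 − 0.517) × (1 − 0.951).
= 0.925 × 0.831 × 0.547 × 0.483 × 0.049 = 0.009951.

0.010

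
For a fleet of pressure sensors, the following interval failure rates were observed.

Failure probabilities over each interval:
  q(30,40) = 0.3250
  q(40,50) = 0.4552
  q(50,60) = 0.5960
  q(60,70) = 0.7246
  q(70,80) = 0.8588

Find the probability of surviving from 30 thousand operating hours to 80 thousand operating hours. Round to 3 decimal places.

0.006

P(survive 30→80) = (1 − 0.3250) × (1 − 0.4552) × (1 − 0.5960) × (1 − 0.7246) × (1 − 0.8588).
= 0.6750 × 0.5448 × 0.4040 × 0.2754 × 0.1412 = 0.005777.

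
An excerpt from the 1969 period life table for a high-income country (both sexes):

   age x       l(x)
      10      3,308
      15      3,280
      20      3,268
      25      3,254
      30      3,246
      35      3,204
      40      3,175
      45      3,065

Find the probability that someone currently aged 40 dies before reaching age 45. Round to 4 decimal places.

0.0346

P(die before 45 | alive at 40) = 1 − l(45)/l(40) = 1 − 3,065/3,175 = (110)/3,175 = 0.034646.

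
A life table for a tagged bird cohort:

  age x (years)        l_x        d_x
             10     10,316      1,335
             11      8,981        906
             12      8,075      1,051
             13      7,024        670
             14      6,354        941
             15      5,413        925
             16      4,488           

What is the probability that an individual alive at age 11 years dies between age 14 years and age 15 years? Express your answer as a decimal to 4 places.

This is the probability of reaching 14 but not 15, conditional on being alive at 11: (l_14 − l_15) / l_11.
= (6,354 − 5,413) / 8,981 = 941 / 8,981 = 0.104777.

0.1048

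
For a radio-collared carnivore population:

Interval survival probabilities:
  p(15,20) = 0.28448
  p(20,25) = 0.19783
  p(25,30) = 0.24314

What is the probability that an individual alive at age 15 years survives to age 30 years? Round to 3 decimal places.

0.014

The overall survival probability is 0.28448 × 0.19783 × 0.24314.
= 0.013684.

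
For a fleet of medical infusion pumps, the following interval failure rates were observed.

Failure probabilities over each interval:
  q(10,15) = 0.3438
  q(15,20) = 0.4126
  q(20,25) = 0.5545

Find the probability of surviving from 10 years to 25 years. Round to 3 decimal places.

0.172

Chaining the interval survival probabilities: (1 − 0.3438) × (1 − 0.4126) × (1 − 0.5545).
= 0.6562 × 0.5874 × 0.4455 = 0.171719.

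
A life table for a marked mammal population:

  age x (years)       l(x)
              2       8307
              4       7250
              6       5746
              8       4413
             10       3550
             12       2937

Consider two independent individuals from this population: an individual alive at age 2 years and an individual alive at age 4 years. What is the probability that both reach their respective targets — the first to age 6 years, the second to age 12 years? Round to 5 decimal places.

0.28021

p₁ = l(6)/l(2) = 5746/8307 = 0.691706; p₂ = l(12)/l(4) = 2937/7250 = 0.405103.
P(both) = p₁ × p₂ = 0.691706 × 0.405103 = 0.280212.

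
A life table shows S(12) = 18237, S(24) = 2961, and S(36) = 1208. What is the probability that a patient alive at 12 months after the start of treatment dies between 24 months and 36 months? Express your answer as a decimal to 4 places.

0.0961

This is the probability of reaching 24 but not 36, conditional on being alive at 12: (S(24) − S(36)) / S(12).
= (2961 − 1208) / 18237 = 1753 / 18237 = 0.096123.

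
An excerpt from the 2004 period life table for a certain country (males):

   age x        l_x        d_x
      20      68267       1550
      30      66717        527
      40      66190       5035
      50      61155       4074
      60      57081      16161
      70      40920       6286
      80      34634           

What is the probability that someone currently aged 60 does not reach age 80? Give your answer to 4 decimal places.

P(die before 80 | alive at 60) = 1 − l_80/l_60 = 1 − 34634/57081 = (22447)/57081 = 0.393248.

0.3932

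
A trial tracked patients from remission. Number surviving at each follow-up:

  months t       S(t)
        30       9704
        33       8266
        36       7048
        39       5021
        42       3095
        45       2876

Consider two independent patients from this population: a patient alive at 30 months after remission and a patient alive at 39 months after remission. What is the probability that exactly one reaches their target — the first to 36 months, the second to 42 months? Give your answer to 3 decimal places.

p₁ = S(36)/S(30) = 7048/9704 = 0.726298; p₂ = S(42)/S(39) = 3095/5021 = 0.616411.
P(exactly one) = p₁(1−p₂) + (1−p₁)p₂ = 0.278600 + 0.168713 = 0.447313.

0.447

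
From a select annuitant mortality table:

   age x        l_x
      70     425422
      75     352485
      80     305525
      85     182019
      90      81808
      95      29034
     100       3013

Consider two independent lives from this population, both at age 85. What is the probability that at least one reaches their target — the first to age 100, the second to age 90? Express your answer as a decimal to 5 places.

0.45856

p₁ = l_100/l_85 = 3013/182019 = 0.016553; p₂ = l_90/l_85 = 81808/182019 = 0.449448.
P(at least one) = 1 − (1−p₁)(1−p₂) = 1 − 0.983447 × 0.550552 = 0.458561.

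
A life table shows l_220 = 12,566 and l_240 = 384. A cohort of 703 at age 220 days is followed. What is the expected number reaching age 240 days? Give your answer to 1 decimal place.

The relevant probability is 384/12,566 = 0.030559.
Expected number = 703 × 0.030559 = 21.5.

21.5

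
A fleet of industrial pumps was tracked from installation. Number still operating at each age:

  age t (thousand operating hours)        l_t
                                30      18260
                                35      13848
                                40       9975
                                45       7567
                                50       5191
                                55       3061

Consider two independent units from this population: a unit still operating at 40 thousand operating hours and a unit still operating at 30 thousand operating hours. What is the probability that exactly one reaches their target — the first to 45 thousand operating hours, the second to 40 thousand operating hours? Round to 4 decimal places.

p₁ = l_45/l_40 = 7567/9975 = 0.758596; p₂ = l_40/l_30 = 9975/18260 = 0.546276.
P(exactly one) = p₁(1−p₂) + (1−p₁)p₂ = 0.344193 + 0.131873 = 0.476066.

0.4761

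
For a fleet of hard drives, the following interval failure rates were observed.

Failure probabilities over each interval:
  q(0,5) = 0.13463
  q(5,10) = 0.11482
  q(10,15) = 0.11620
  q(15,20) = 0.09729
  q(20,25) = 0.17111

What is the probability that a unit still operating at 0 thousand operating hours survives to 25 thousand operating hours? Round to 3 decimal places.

Chaining the interval survival probabilities: (1 − 0.13463) × (1 − 0.11482) × (1 − 0.11620) × (1 − 0.09729) × (1 − 0.17111).
= 0.86537 × 0.88518 × 0.88380 × 0.90271 × 0.82889 = 0.506562.

0.507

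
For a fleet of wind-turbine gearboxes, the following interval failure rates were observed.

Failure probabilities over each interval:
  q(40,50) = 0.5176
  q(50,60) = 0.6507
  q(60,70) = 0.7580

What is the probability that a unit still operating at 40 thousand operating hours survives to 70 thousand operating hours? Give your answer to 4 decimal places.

0.0408

Chaining the interval survival probabilities: (1 − 0.5176) × (1 − 0.6507) × (1 − 0.7580).
= 0.4824 × 0.3493 × 0.2420 = 0.040778.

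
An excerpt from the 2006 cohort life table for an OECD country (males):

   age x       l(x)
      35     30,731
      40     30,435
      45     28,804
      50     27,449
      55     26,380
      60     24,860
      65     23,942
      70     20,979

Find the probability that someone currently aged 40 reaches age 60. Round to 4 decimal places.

0.8168

The conditional survival probability is l(60)/l(40) = 24,860/30,435 = 0.816823.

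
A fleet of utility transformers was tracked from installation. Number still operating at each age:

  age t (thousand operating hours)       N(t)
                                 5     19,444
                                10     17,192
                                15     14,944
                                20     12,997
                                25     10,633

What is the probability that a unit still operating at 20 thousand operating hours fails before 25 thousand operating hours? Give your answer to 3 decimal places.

0.182

P(fail before 25 | operational at 20) = 1 − N(25)/N(20) = 1 − 10,633/12,997 = (2,364)/12,997 = 0.181888.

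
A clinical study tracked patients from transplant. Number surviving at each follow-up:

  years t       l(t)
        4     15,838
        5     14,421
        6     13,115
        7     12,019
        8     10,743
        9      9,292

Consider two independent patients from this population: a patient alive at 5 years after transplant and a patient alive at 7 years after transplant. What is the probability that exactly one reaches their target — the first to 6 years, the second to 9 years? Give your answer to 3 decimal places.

p₁ = l(6)/l(5) = 13,115/14,421 = 0.909438; p₂ = l(9)/l(7) = 9,292/12,019 = 0.773109.
P(exactly one) = p₁(1−p₂) + (1−p₁)p₂ = 0.206343 + 0.070014 = 0.276358.

0.276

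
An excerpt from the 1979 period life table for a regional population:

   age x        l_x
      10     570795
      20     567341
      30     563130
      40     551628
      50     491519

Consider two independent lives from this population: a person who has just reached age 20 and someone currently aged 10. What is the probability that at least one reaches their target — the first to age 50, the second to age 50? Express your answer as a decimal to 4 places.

0.9814

p₁ = l_50/l_20 = 491519/567341 = 0.866356; p₂ = l_50/l_10 = 491519/570795 = 0.861113.
P(at least one) = 1 − (1−p₁)(1−p₂) = 1 − 0.133644 × 0.138887 = 0.981439.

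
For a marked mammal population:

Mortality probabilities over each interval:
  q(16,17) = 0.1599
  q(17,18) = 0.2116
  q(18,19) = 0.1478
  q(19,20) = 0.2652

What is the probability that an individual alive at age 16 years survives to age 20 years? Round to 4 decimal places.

0.4148

P(survive 16→20) = (1 − 0.1599) × (1 − 0.2116) × (1 − 0.1478) × (1 − 0.2652).
= 0.8401 × 0.7884 × 0.8522 × 0.7348 = 0.414752.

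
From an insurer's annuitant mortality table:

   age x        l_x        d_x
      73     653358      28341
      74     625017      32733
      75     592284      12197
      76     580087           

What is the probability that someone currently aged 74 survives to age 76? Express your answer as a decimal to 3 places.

0.928

We want 2p74 = l_76/l_74.
The conditional survival probability is l_76/l_74 = 580087/625017 = 0.928114.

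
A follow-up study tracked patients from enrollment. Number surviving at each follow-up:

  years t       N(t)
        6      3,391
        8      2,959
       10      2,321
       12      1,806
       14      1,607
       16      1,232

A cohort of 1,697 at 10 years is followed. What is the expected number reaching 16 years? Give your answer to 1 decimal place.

900.8

The relevant probability is 1,232/2,321 = 0.530806.
Expected number = 1,697 × 0.530806 = 900.8.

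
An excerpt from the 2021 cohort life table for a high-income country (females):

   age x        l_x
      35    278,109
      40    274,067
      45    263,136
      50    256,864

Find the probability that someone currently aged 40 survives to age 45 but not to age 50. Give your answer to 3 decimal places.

We want 5|5q40 = (l_45 − l_50)/l_40.
This is the probability of reaching 45 but not 50, conditional on being alive at 40: (l_45 − l_50) / l_40.
= (263,136 − 256,864) / 274,067 = 6,272 / 274,067 = 0.022885.

0.023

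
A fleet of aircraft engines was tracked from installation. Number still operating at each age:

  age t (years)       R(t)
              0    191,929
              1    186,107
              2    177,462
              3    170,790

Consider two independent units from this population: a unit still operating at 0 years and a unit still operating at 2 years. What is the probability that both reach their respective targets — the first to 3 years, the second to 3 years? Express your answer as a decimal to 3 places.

p₁ = R(3)/R(0) = 170,790/191,929 = 0.889860; p₂ = R(3)/R(2) = 170,790/177,462 = 0.962403.
P(both) = p₁ × p₂ = 0.889860 × 0.962403 = 0.856404.

0.856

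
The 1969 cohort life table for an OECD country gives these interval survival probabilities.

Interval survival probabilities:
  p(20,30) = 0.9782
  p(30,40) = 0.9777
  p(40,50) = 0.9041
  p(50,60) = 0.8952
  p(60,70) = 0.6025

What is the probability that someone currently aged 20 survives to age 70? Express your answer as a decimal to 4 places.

P(survive 20→70) = 0.9782 × 0.9777 × 0.9041 × 0.8952 × 0.6025.
= 0.466366.

0.4664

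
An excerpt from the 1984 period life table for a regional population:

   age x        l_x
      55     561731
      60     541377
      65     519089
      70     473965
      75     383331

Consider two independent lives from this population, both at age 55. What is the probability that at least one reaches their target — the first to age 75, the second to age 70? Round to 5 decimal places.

0.95038

p₁ = l_75/l_55 = 383331/561731 = 0.682410; p₂ = l_70/l_55 = 473965/561731 = 0.843758.
P(at least one) = 1 − (1−p₁)(1−p₂) = 1 − 0.317590 × 0.156242 = 0.950379.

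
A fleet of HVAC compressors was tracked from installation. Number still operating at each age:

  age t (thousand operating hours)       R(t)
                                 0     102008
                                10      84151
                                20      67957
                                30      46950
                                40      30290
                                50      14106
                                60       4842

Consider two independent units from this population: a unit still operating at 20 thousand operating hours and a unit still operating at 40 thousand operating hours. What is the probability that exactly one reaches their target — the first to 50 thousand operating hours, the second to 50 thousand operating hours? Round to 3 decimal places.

p₁ = R(50)/R(20) = 14106/67957 = 0.207572; p₂ = R(50)/R(40) = 14106/30290 = 0.465698.
P(exactly one) = p₁(1−p₂) + (1−p₁)p₂ = 0.110906 + 0.369032 = 0.479938.

0.480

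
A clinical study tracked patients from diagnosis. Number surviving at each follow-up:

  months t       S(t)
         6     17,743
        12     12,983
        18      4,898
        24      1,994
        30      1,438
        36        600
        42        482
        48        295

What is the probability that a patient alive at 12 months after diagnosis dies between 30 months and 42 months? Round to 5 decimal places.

0.07363

This is the probability of reaching 30 but not 42, conditional on being alive at 12: (S(30) − S(42)) / S(12).
= (1,438 − 482) / 12,983 = 956 / 12,983 = 0.073635.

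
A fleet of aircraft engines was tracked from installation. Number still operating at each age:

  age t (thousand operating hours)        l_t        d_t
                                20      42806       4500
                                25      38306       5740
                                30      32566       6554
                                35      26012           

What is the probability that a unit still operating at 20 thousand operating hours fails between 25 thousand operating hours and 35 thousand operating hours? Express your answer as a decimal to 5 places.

0.28720

This is the probability of reaching 25 but not 35, conditional on being operational at 20: (l_25 − l_35) / l_20.
= (38306 − 26012) / 42806 = 12294 / 42806 = 0.287203.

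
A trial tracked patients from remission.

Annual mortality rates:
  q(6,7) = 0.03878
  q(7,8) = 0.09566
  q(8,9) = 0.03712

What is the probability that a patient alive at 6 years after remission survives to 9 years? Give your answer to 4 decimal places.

Survival from 6 to 9 is the product of surviving each interval: (1 − 0.03878) × (1 − 0.09566) × (1 − 0.03712).
= 0.96122 × 0.90434 × 0.96288 = 0.837002.

0.8370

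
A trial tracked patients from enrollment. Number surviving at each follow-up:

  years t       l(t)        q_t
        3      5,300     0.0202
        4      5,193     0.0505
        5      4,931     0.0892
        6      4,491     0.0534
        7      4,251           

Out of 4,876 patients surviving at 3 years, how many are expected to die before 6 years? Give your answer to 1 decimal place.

The relevant probability is 1 − 4,491/5,300 = 0.152642.
Expected number = 4,876 × 0.152642 = 744.3.

744.3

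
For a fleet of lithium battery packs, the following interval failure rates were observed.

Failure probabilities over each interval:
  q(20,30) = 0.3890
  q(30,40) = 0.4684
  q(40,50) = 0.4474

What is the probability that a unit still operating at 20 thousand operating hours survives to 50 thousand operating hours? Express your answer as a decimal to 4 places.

The overall survival probability is (1 − 0.3890) × (1 − 0.4684) × (1 − 0.4474).
= 0.6110 × 0.5316 × 0.5526 = 0.179489.

0.1795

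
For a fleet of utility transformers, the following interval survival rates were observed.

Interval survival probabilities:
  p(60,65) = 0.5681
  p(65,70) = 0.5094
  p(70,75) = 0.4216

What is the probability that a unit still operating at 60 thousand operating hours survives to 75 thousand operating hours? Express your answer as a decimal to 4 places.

0.1220

Survival from 60 to 75 is the product of surviving each interval: 0.5681 × 0.5094 × 0.4216.
= 0.122007.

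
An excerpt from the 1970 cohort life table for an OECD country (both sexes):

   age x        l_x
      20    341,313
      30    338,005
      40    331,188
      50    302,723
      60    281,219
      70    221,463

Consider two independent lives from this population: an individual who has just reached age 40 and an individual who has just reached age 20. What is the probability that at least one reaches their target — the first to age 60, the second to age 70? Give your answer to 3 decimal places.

0.947

p₁ = l_60/l_40 = 281,219/331,188 = 0.849122; p₂ = l_70/l_20 = 221,463/341,313 = 0.648856.
P(at least one) = 1 − (1−p₁)(1−p₂) = 1 − 0.150878 × 0.351144 = 0.947020.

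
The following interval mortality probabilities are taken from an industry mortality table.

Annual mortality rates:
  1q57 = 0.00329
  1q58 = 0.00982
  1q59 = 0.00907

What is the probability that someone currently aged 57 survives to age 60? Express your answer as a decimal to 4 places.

0.9780

Survival from 57 to 60 is the product of surviving each interval: (1 − 0.00329) × (1 − 0.00982) × (1 − 0.00907).
= 0.99671 × 0.99018 × 0.99093 = 0.977971.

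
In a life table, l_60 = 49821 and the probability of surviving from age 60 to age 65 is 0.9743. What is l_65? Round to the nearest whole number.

48541

l_65 = l_60 × p = 49821 × 0.9743 = 48541.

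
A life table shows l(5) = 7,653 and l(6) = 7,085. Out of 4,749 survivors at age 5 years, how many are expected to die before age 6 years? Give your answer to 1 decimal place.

The relevant probability is 1 − 7,085/7,653 = 0.074219.
Expected number = 4,749 × 0.074219 = 352.5.

352.5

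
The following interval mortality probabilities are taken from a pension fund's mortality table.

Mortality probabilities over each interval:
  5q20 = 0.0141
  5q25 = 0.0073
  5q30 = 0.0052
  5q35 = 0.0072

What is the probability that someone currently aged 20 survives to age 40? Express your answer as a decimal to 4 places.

0.9666

20p20 = (1 − 0.0141) × (1 − 0.0073) × (1 − 0.0052) × (1 − 0.0072).
= 0.9859 × 0.9927 × 0.9948 × 0.9928 = 0.966604.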